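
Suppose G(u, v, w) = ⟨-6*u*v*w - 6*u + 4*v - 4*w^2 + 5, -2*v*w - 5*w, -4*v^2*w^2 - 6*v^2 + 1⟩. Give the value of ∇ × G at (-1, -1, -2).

(47, 10, 8)

(∇×G)₁ = ∂G₃/∂v − ∂G₂/∂w = -8*v*w^2 - 10*v + 5
(∇×G)₂ = ∂G₁/∂w − ∂G₃/∂u = -6*u*v - 8*w
(∇×G)₃ = ∂G₂/∂u − ∂G₁/∂v = 6*u*w - 4
∇×G = (-8*v*w^2 - 10*v + 5, -6*u*v - 8*w, 6*u*w - 4)
At (-1, -1, -2): (47, 10, 8).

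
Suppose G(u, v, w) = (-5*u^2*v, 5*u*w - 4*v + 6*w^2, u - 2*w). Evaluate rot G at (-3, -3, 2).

(-9, -1, 55)

(∇×G)₁ = ∂G₃/∂v − ∂G₂/∂w = -5*u - 12*w
(∇×G)₂ = ∂G₁/∂w − ∂G₃/∂u = -1
(∇×G)₃ = ∂G₂/∂u − ∂G₁/∂v = 5*u^2 + 5*w
∇×G = (-5*u - 12*w, -1, 5*u^2 + 5*w)
At (-3, -3, 2): (-9, -1, 55).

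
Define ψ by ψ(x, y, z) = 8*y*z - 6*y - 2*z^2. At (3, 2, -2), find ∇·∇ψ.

∂²ψ/∂x² = 0
∂²ψ/∂y² = 0
∂²ψ/∂z² = -4
∇²ψ = -4
At (3, 2, -2): -4.

-4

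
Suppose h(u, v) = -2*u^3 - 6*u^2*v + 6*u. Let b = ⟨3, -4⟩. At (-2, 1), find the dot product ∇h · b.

114

∂h/∂u = -6*u^2 - 12*u*v + 6
∂h/∂v = -6*u^2
∇h at (-2, 1) = (6, -24)
∇h · b = (6)(3) + (-24)(-4) = 114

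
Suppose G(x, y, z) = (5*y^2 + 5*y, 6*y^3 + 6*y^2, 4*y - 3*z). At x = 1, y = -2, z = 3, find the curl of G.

(∇×G)₁ = ∂G₃/∂y − ∂G₂/∂z = 4
(∇×G)₂ = ∂G₁/∂z − ∂G₃/∂x = 0
(∇×G)₃ = ∂G₂/∂x − ∂G₁/∂y = -10*y - 5
∇×G = (4, 0, -10*y - 5)
At (1, -2, 3): (4, 0, 15).

(4, 0, 15)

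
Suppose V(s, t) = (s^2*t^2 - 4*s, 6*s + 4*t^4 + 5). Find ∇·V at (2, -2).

∂V₁/∂s = 2*s*t^2 - 4
∂V₂/∂t = 16*t^3
∇·V = 2*s*t^2 + 16*t^3 - 4
At (2, -2): -116.

-116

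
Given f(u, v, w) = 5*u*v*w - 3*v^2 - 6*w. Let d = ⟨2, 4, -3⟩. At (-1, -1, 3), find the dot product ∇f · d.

∂f/∂u = 5*v*w
∂f/∂v = 5*u*w - 6*v
∂f/∂w = 5*u*v - 6
∇f at (-1, -1, 3) = (-15, -9, -1)
∇f · d = (-15)(2) + (-9)(4) + (-1)(-3) = -63

-63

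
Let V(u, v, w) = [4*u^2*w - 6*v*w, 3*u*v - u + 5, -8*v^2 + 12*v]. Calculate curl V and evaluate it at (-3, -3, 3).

(∇×V)₁ = ∂V₃/∂v − ∂V₂/∂w = -16*v + 12
(∇×V)₂ = ∂V₁/∂w − ∂V₃/∂u = 4*u^2 - 6*v
(∇×V)₃ = ∂V₂/∂u − ∂V₁/∂v = 3*v + 6*w - 1
∇×V = (-16*v + 12, 4*u^2 - 6*v, 3*v + 6*w - 1)
At (-3, -3, 3): (60, 54, 8).

(60, 54, 8)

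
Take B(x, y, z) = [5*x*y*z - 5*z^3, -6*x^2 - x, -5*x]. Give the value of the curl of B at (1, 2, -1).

(∇×B)₁ = ∂B₃/∂y − ∂B₂/∂z = 0
(∇×B)₂ = ∂B₁/∂z − ∂B₃/∂x = 5*x*y - 15*z^2 + 5
(∇×B)₃ = ∂B₂/∂x − ∂B₁/∂y = -5*x*z - 12*x - 1
∇×B = (0, 5*x*y - 15*z^2 + 5, -5*x*z - 12*x - 1)
At (1, 2, -1): (0, 0, -8).

(0, 0, -8)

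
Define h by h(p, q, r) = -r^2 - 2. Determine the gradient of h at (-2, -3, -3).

∂h/∂p = 0
∂h/∂q = 0
∂h/∂r = -2*r
∇h = (0, 0, -2*r)
At (-2, -3, -3): (0, 0, 6).

(0, 0, 6)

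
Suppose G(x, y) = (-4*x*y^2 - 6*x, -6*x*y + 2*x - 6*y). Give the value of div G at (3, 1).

-34

∂G₁/∂x = -4*y^2 - 6
∂G₂/∂y = -6*x - 6
∇·G = -6*x - 4*y^2 - 12
At (3, 1): -34.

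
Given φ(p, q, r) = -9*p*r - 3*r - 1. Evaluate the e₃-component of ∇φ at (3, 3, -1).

(∇φ)_3 = ∂φ/∂r = -9*p - 3
At (3, 3, -1): -30.

-30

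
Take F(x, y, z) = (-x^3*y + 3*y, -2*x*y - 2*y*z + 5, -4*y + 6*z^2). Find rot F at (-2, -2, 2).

(∇×F)₁ = ∂F₃/∂y − ∂F₂/∂z = 2*y - 4
(∇×F)₂ = ∂F₁/∂z − ∂F₃/∂x = 0
(∇×F)₃ = ∂F₂/∂x − ∂F₁/∂y = x^3 - 2*y - 3
∇×F = (2*y - 4, 0, x^3 - 2*y - 3)
At (-2, -2, 2): (-8, 0, -7).

(-8, 0, -7)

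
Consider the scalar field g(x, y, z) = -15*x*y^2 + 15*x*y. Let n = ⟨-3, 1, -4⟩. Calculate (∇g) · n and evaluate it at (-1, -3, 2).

435

∂g/∂x = -15*y^2 + 15*y
∂g/∂y = -30*x*y + 15*x
∂g/∂z = 0
∇g at (-1, -3, 2) = (-180, -105, 0)
∇g · n = (-180)(-3) + (-105)(1) + (0)(-4) = 435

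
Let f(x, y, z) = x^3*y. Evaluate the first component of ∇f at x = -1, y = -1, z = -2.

-3

(∇f)_1 = ∂f/∂x = 3*x^2*y
At (-1, -1, -2): -3.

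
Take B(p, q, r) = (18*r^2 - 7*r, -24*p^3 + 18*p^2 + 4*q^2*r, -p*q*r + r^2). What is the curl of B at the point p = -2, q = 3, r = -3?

(-42, -124, -360)

(∇×B)₁ = ∂B₃/∂q − ∂B₂/∂r = -p*r - 4*q^2
(∇×B)₂ = ∂B₁/∂r − ∂B₃/∂p = q*r + 36*r - 7
(∇×B)₃ = ∂B₂/∂p − ∂B₁/∂q = -72*p^2 + 36*p
∇×B = (-p*r - 4*q^2, q*r + 36*r - 7, -72*p^2 + 36*p)
At (-2, 3, -3): (-42, -124, -360).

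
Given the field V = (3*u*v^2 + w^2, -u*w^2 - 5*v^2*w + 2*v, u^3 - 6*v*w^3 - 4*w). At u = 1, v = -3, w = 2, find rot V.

(1, 1, 14)

(∇×V)₁ = ∂V₃/∂v − ∂V₂/∂w = 2*u*w + 5*v^2 - 6*w^3
(∇×V)₂ = ∂V₁/∂w − ∂V₃/∂u = -3*u^2 + 2*w
(∇×V)₃ = ∂V₂/∂u − ∂V₁/∂v = -6*u*v - w^2
∇×V = (2*u*w + 5*v^2 - 6*w^3, -3*u^2 + 2*w, -6*u*v - w^2)
At (1, -3, 2): (1, 1, 14).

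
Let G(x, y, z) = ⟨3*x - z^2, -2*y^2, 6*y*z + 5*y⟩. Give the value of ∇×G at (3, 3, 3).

(∇×G)₁ = ∂G₃/∂y − ∂G₂/∂z = 6*z + 5
(∇×G)₂ = ∂G₁/∂z − ∂G₃/∂x = -2*z
(∇×G)₃ = ∂G₂/∂x − ∂G₁/∂y = 0
∇×G = (6*z + 5, -2*z, 0)
At (3, 3, 3): (23, -6, 0).

(23, -6, 0)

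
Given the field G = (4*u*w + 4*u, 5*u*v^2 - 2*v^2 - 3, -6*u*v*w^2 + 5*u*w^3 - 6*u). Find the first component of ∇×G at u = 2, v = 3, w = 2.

(∇×G)_1 = ∂G₃/∂v − ∂G₂/∂w
= -6*u*w^2 − (0)
= -6*u*w^2
At (2, 3, 2): -48.

-48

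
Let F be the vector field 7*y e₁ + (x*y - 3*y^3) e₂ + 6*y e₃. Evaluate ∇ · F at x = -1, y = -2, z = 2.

-37

∂F₁/∂x = 0
∂F₂/∂y = x - 9*y^2
∂F₃/∂z = 0
∇·F = x - 9*y^2
At (-1, -2, 2): -37.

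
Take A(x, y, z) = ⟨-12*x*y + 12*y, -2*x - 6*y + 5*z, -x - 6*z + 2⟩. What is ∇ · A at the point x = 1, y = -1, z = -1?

∂A₁/∂x = -12*y
∂A₂/∂y = -6
∂A₃/∂z = -6
∇·A = -12*y - 12
At (1, -1, -1): 0.

0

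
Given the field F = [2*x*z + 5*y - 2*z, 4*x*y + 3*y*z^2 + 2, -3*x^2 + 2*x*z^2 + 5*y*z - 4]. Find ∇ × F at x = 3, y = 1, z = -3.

(∇×F)₁ = ∂F₃/∂y − ∂F₂/∂z = -6*y*z + 5*z
(∇×F)₂ = ∂F₁/∂z − ∂F₃/∂x = 8*x - 2*z^2 - 2
(∇×F)₃ = ∂F₂/∂x − ∂F₁/∂y = 4*y - 5
∇×F = (-6*y*z + 5*z, 8*x - 2*z^2 - 2, 4*y - 5)
At (3, 1, -3): (3, 4, -1).

(3, 4, -1)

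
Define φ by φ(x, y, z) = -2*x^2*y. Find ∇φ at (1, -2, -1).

(8, -2, 0)

∂φ/∂x = -4*x*y
∂φ/∂y = -2*x^2
∂φ/∂z = 0
∇φ = (-4*x*y, -2*x^2, 0)
At (1, -2, -1): (8, -2, 0).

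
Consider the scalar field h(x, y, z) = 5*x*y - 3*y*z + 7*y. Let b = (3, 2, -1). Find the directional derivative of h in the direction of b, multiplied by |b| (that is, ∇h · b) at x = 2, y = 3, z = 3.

70

∂h/∂x = 5*y
∂h/∂y = 5*x - 3*z + 7
∂h/∂z = -3*y
∇h at (2, 3, 3) = (15, 8, -9)
∇h · b = (15)(3) + (8)(2) + (-9)(-1) = 70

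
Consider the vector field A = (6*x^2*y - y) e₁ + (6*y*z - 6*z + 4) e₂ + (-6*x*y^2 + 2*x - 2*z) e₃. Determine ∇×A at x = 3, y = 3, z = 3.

(∇×A)₁ = ∂A₃/∂y − ∂A₂/∂z = -12*x*y - 6*y + 6
(∇×A)₂ = ∂A₁/∂z − ∂A₃/∂x = 6*y^2 - 2
(∇×A)₃ = ∂A₂/∂x − ∂A₁/∂y = -6*x^2 + 1
∇×A = (-12*x*y - 6*y + 6, 6*y^2 - 2, -6*x^2 + 1)
At (3, 3, 3): (-120, 52, -53).

(-120, 52, -53)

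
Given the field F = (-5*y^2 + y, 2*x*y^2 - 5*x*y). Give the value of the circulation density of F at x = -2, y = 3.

32

∂F₂/∂x = 2*y^2 - 5*y
∂F₁/∂y = -10*y + 1
Scalar curl = 2*y^2 + 5*y - 1
At (-2, 3): 32.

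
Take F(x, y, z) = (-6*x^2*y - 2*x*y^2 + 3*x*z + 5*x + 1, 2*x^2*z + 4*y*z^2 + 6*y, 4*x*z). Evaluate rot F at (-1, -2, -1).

(-18, 1, 18)

(∇×F)₁ = ∂F₃/∂y − ∂F₂/∂z = -2*x^2 - 8*y*z
(∇×F)₂ = ∂F₁/∂z − ∂F₃/∂x = 3*x - 4*z
(∇×F)₃ = ∂F₂/∂x − ∂F₁/∂y = 6*x^2 + 4*x*y + 4*x*z
∇×F = (-2*x^2 - 8*y*z, 3*x - 4*z, 6*x^2 + 4*x*y + 4*x*z)
At (-1, -2, -1): (-18, 1, 18).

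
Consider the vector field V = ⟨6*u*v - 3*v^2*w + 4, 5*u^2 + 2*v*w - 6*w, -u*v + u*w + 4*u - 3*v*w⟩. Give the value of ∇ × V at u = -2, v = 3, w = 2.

(-4, -30, 28)

(∇×V)₁ = ∂V₃/∂v − ∂V₂/∂w = -u - 2*v - 3*w + 6
(∇×V)₂ = ∂V₁/∂w − ∂V₃/∂u = -3*v^2 + v - w - 4
(∇×V)₃ = ∂V₂/∂u − ∂V₁/∂v = 4*u + 6*v*w
∇×V = (-u - 2*v - 3*w + 6, -3*v^2 + v - w - 4, 4*u + 6*v*w)
At (-2, 3, 2): (-4, -30, 28).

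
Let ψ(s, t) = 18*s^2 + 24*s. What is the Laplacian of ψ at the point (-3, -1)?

36

∂²ψ/∂s² = 36
∂²ψ/∂t² = 0
∇²ψ = 36
At (-3, -1): 36.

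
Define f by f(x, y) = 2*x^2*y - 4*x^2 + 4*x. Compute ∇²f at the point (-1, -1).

-12

∂²f/∂x² = 4*(y - 2)
∂²f/∂y² = 0
∇²f = 4*y - 8
At (-1, -1): -12.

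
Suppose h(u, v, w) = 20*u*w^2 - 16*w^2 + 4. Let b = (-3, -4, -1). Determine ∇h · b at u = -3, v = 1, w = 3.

-84

∂h/∂u = 20*w^2
∂h/∂v = 0
∂h/∂w = 40*u*w - 32*w
∇h at (-3, 1, 3) = (180, 0, -456)
∇h · b = (180)(-3) + (0)(-4) + (-456)(-1) = -84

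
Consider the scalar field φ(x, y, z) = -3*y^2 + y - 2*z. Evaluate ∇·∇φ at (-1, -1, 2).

-6

∂²φ/∂x² = 0
∂²φ/∂y² = -6
∂²φ/∂z² = 0
∇²φ = -6
At (-1, -1, 2): -6.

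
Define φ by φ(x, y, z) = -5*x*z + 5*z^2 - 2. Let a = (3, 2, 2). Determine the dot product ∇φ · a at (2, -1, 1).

-15

∂φ/∂x = -5*z
∂φ/∂y = 0
∂φ/∂z = -5*x + 10*z
∇φ at (2, -1, 1) = (-5, 0, 0)
∇φ · a = (-5)(3) + (0)(2) + (0)(2) = -15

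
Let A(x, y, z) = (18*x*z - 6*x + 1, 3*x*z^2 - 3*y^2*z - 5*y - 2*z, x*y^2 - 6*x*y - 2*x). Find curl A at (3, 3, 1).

(11, 65, 3)

(∇×A)₁ = ∂A₃/∂y − ∂A₂/∂z = 2*x*y - 6*x*z - 6*x + 3*y^2 + 2
(∇×A)₂ = ∂A₁/∂z − ∂A₃/∂x = 18*x - y^2 + 6*y + 2
(∇×A)₃ = ∂A₂/∂x − ∂A₁/∂y = 3*z^2
∇×A = (2*x*y - 6*x*z - 6*x + 3*y^2 + 2, 18*x - y^2 + 6*y + 2, 3*z^2)
At (3, 3, 1): (11, 65, 3).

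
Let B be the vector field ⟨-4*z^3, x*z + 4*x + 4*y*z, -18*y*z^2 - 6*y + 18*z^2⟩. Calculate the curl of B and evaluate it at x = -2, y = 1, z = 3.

(-170, -108, 7)

(∇×B)₁ = ∂B₃/∂y − ∂B₂/∂z = -x - 4*y - 18*z^2 - 6
(∇×B)₂ = ∂B₁/∂z − ∂B₃/∂x = -12*z^2
(∇×B)₃ = ∂B₂/∂x − ∂B₁/∂y = z + 4
∇×B = (-x - 4*y - 18*z^2 - 6, -12*z^2, z + 4)
At (-2, 1, 3): (-170, -108, 7).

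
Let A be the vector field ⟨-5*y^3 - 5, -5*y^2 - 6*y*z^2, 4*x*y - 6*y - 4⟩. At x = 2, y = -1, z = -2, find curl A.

(∇×A)₁ = ∂A₃/∂y − ∂A₂/∂z = 4*x + 12*y*z - 6
(∇×A)₂ = ∂A₁/∂z − ∂A₃/∂x = -4*y
(∇×A)₃ = ∂A₂/∂x − ∂A₁/∂y = 15*y^2
∇×A = (4*x + 12*y*z - 6, -4*y, 15*y^2)
At (2, -1, -2): (26, 4, 15).

(26, 4, 15)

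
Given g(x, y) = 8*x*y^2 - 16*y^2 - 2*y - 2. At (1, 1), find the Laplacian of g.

-16

∂²g/∂x² = 0
∂²g/∂y² = 16*(x - 2)
∇²g = 16*x - 32
At (1, 1): -16.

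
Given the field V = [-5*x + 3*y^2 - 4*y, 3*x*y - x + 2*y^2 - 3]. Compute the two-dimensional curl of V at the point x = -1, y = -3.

12

∂V₂/∂x = 3*y - 1
∂V₁/∂y = 6*y - 4
Scalar curl = -3*y + 3
At (-1, -3): 12.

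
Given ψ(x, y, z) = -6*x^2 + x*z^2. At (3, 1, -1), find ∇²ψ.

∂²ψ/∂x² = -12
∂²ψ/∂y² = 0
∂²ψ/∂z² = 2*x
∇²ψ = 2*x - 12
At (3, 1, -1): -6.

-6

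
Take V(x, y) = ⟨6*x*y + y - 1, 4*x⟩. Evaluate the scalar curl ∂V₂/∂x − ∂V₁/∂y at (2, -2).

∂V₂/∂x = 4
∂V₁/∂y = 6*x + 1
Scalar curl = -6*x + 3
At (2, -2): -9.

-9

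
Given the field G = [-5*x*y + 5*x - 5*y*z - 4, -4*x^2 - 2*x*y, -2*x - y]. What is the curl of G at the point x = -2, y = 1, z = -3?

(∇×G)₁ = ∂G₃/∂y − ∂G₂/∂z = -1
(∇×G)₂ = ∂G₁/∂z − ∂G₃/∂x = -5*y + 2
(∇×G)₃ = ∂G₂/∂x − ∂G₁/∂y = -3*x - 2*y + 5*z
∇×G = (-1, -5*y + 2, -3*x - 2*y + 5*z)
At (-2, 1, -3): (-1, -3, -11).

(-1, -3, -11)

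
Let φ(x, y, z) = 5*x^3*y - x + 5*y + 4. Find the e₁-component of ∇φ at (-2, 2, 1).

(∇φ)_1 = ∂φ/∂x = 15*x^2*y - 1
At (-2, 2, 1): 119.

119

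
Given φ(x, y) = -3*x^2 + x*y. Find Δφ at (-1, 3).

∂²φ/∂x² = -6
∂²φ/∂y² = 0
∇²φ = -6
At (-1, 3): -6.

-6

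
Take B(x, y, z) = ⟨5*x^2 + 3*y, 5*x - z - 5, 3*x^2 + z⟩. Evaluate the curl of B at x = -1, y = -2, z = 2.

(∇×B)₁ = ∂B₃/∂y − ∂B₂/∂z = 1
(∇×B)₂ = ∂B₁/∂z − ∂B₃/∂x = -6*x
(∇×B)₃ = ∂B₂/∂x − ∂B₁/∂y = 2
∇×B = (1, -6*x, 2)
At (-1, -2, 2): (1, 6, 2).

(1, 6, 2)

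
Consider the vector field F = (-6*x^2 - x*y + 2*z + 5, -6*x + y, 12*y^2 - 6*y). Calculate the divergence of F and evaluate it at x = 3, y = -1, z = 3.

∂F₁/∂x = -12*x - y
∂F₂/∂y = 1
∂F₃/∂z = 0
∇·F = -12*x - y + 1
At (3, -1, 3): -34.

-34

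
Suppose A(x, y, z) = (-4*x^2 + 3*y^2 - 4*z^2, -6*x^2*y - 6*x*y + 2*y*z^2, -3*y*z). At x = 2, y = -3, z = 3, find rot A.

(27, -24, 108)

(∇×A)₁ = ∂A₃/∂y − ∂A₂/∂z = -4*y*z - 3*z
(∇×A)₂ = ∂A₁/∂z − ∂A₃/∂x = -8*z
(∇×A)₃ = ∂A₂/∂x − ∂A₁/∂y = -12*x*y - 12*y
∇×A = (-4*y*z - 3*z, -8*z, -12*x*y - 12*y)
At (2, -3, 3): (27, -24, 108).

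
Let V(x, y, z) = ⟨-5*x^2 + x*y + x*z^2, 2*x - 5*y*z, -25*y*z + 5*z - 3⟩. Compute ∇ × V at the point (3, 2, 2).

(∇×V)₁ = ∂V₃/∂y − ∂V₂/∂z = 5*y - 25*z
(∇×V)₂ = ∂V₁/∂z − ∂V₃/∂x = 2*x*z
(∇×V)₃ = ∂V₂/∂x − ∂V₁/∂y = -x + 2
∇×V = (5*y - 25*z, 2*x*z, -x + 2)
At (3, 2, 2): (-40, 12, -1).

(-40, 12, -1)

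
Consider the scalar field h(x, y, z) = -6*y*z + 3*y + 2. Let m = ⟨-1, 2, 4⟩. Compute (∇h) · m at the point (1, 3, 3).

-102

∂h/∂x = 0
∂h/∂y = -6*z + 3
∂h/∂z = -6*y
∇h at (1, 3, 3) = (0, -15, -18)
∇h · m = (0)(-1) + (-15)(2) + (-18)(4) = -102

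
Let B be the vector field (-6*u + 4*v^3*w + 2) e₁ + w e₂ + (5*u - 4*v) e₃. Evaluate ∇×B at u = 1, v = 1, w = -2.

(-5, -1, 24)

(∇×B)₁ = ∂B₃/∂v − ∂B₂/∂w = -5
(∇×B)₂ = ∂B₁/∂w − ∂B₃/∂u = 4*v^3 - 5
(∇×B)₃ = ∂B₂/∂u − ∂B₁/∂v = -12*v^2*w
∇×B = (-5, 4*v^3 - 5, -12*v^2*w)
At (1, 1, -2): (-5, -1, 24).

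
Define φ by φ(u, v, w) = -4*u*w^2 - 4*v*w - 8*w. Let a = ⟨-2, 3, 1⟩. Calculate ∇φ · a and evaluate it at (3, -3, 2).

-36

∂φ/∂u = -4*w^2
∂φ/∂v = -4*w
∂φ/∂w = -8*u*w - 4*v - 8
∇φ at (3, -3, 2) = (-16, -8, -44)
∇φ · a = (-16)(-2) + (-8)(3) + (-44)(1) = -36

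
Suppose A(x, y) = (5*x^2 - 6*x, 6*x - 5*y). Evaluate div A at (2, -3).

∂A₁/∂x = 10*x - 6
∂A₂/∂y = -5
∇·A = 10*x - 11
At (2, -3): 9.

9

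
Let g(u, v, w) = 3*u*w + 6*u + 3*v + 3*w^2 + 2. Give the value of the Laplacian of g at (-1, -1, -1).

∂²g/∂u² = 0
∂²g/∂v² = 0
∂²g/∂w² = 6
∇²g = 6
At (-1, -1, -1): 6.

6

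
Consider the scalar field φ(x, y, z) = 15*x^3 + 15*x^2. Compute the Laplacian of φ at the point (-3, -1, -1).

-240

∂²φ/∂x² = 30*(3*x + 1)
∂²φ/∂y² = 0
∂²φ/∂z² = 0
∇²φ = 90*x + 30
At (-3, -1, -1): -240.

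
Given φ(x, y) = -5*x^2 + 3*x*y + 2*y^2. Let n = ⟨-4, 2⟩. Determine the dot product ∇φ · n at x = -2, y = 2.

∂φ/∂x = -10*x + 3*y
∂φ/∂y = 3*x + 4*y
∇φ at (-2, 2) = (26, 2)
∇φ · n = (26)(-4) + (2)(2) = -100

-100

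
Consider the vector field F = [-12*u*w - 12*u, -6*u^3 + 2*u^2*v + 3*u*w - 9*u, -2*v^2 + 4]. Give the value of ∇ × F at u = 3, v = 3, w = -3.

(∇×F)₁ = ∂F₃/∂v − ∂F₂/∂w = -3*u - 4*v
(∇×F)₂ = ∂F₁/∂w − ∂F₃/∂u = -12*u
(∇×F)₃ = ∂F₂/∂u − ∂F₁/∂v = -18*u^2 + 4*u*v + 3*w - 9
∇×F = (-3*u - 4*v, -12*u, -18*u^2 + 4*u*v + 3*w - 9)
At (3, 3, -3): (-21, -36, -144).

(-21, -36, -144)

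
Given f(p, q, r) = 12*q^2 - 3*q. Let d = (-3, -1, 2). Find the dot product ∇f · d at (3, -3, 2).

75

∂f/∂p = 0
∂f/∂q = 24*q - 3
∂f/∂r = 0
∇f at (3, -3, 2) = (0, -75, 0)
∇f · d = (0)(-3) + (-75)(-1) + (0)(2) = 75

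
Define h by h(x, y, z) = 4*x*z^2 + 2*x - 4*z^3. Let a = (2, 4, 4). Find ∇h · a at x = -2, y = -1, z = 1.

-100

∂h/∂x = 4*z^2 + 2
∂h/∂y = 0
∂h/∂z = 8*x*z - 12*z^2
∇h at (-2, -1, 1) = (6, 0, -28)
∇h · a = (6)(2) + (0)(4) + (-28)(4) = -100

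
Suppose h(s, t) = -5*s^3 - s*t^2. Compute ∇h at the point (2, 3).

∂h/∂s = -15*s^2 - t^2
∂h/∂t = -2*s*t
∇h = (-15*s^2 - t^2, -2*s*t)
At (2, 3): (-69, -12).

(-69, -12)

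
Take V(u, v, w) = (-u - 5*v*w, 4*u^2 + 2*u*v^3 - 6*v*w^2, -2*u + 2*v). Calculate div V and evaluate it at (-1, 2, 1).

-31

∂V₁/∂u = -1
∂V₂/∂v = 6*u*v^2 - 6*w^2
∂V₃/∂w = 0
∇·V = 6*u*v^2 - 6*w^2 - 1
At (-1, 2, 1): -31.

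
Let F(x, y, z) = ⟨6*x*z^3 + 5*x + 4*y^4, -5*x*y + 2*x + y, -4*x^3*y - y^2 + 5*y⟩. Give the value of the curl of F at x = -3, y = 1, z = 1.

(111, 54, -19)

(∇×F)₁ = ∂F₃/∂y − ∂F₂/∂z = -4*x^3 - 2*y + 5
(∇×F)₂ = ∂F₁/∂z − ∂F₃/∂x = 12*x^2*y + 18*x*z^2
(∇×F)₃ = ∂F₂/∂x − ∂F₁/∂y = -16*y^3 - 5*y + 2
∇×F = (-4*x^3 - 2*y + 5, 12*x^2*y + 18*x*z^2, -16*y^3 - 5*y + 2)
At (-3, 1, 1): (111, 54, -19).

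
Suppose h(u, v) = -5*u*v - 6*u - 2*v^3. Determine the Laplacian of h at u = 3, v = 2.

-24

∂²h/∂u² = 0
∂²h/∂v² = -12*v
∇²h = -12*v
At (3, 2): -24.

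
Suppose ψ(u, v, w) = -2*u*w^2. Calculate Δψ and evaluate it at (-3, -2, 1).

12

∂²ψ/∂u² = 0
∂²ψ/∂v² = 0
∂²ψ/∂w² = -4*u
∇²ψ = -4*u
At (-3, -2, 1): 12.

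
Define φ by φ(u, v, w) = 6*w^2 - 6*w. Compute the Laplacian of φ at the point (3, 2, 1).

12

∂²φ/∂u² = 0
∂²φ/∂v² = 0
∂²φ/∂w² = 12
∇²φ = 12
At (3, 2, 1): 12.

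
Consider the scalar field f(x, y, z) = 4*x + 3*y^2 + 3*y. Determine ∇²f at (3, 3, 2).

6

∂²f/∂x² = 0
∂²f/∂y² = 6
∂²f/∂z² = 0
∇²f = 6
At (3, 3, 2): 6.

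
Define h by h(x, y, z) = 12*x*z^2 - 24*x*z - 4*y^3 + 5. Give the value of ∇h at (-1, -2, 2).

(0, -48, -24)

∂h/∂x = 12*z^2 - 24*z
∂h/∂y = -12*y^2
∂h/∂z = 24*x*z - 24*x
∇h = (12*z^2 - 24*z, -12*y^2, 24*x*z - 24*x)
At (-1, -2, 2): (0, -48, -24).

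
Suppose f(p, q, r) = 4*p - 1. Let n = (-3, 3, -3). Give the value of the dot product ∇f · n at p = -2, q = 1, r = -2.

-12

∂f/∂p = 4
∂f/∂q = 0
∂f/∂r = 0
∇f at (-2, 1, -2) = (4, 0, 0)
∇f · n = (4)(-3) + (0)(3) + (0)(-3) = -12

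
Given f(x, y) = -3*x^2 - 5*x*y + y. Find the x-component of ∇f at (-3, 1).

(∇f)_1 = ∂f/∂x = -6*x - 5*y
At (-3, 1): 13.

13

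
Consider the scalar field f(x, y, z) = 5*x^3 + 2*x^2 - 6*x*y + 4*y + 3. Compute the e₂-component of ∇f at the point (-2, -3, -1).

16

(∇f)_2 = ∂f/∂y = -6*x + 4
At (-2, -3, -1): 16.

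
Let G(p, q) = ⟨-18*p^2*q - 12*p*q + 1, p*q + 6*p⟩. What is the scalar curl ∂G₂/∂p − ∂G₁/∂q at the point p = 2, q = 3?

105

∂G₂/∂p = q + 6
∂G₁/∂q = -18*p^2 - 12*p
Scalar curl = 18*p^2 + 12*p + q + 6
At (2, 3): 105.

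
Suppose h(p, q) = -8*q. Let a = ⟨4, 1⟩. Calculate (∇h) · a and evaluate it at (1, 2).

-8

∂h/∂p = 0
∂h/∂q = -8
∇h at (1, 2) = (0, -8)
∇h · a = (0)(4) + (-8)(1) = -8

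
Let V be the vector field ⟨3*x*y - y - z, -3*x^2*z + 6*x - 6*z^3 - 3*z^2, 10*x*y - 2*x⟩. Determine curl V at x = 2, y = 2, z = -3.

(176, -19, 37)

(∇×V)₁ = ∂V₃/∂y − ∂V₂/∂z = 3*x^2 + 10*x + 18*z^2 + 6*z
(∇×V)₂ = ∂V₁/∂z − ∂V₃/∂x = -10*y + 1
(∇×V)₃ = ∂V₂/∂x − ∂V₁/∂y = -6*x*z - 3*x + 7
∇×V = (3*x^2 + 10*x + 18*z^2 + 6*z, -10*y + 1, -6*x*z - 3*x + 7)
At (2, 2, -3): (176, -19, 37).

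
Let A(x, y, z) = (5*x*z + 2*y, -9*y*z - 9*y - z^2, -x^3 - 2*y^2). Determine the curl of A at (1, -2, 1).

(-8, 8, -2)

(∇×A)₁ = ∂A₃/∂y − ∂A₂/∂z = 5*y + 2*z
(∇×A)₂ = ∂A₁/∂z − ∂A₃/∂x = 3*x^2 + 5*x
(∇×A)₃ = ∂A₂/∂x − ∂A₁/∂y = -2
∇×A = (5*y + 2*z, 3*x^2 + 5*x, -2)
At (1, -2, 1): (-8, 8, -2).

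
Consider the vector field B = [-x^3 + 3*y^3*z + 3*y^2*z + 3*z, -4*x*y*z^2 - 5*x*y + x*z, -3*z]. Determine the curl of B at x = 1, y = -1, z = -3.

(23, 3, 47)

(∇×B)₁ = ∂B₃/∂y − ∂B₂/∂z = 8*x*y*z - x
(∇×B)₂ = ∂B₁/∂z − ∂B₃/∂x = 3*y^3 + 3*y^2 + 3
(∇×B)₃ = ∂B₂/∂x − ∂B₁/∂y = -9*y^2*z - 4*y*z^2 - 6*y*z - 5*y + z
∇×B = (8*x*y*z - x, 3*y^3 + 3*y^2 + 3, -9*y^2*z - 4*y*z^2 - 6*y*z - 5*y + z)
At (1, -1, -3): (23, 3, 47).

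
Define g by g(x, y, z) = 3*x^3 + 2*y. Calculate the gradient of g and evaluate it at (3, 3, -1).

∂g/∂x = 9*x^2
∂g/∂y = 2
∂g/∂z = 0
∇g = (9*x^2, 2, 0)
At (3, 3, -1): (81, 2, 0).

(81, 2, 0)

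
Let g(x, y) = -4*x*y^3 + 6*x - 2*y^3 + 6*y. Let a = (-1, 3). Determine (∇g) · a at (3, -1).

-118

∂g/∂x = -4*y^3 + 6
∂g/∂y = -12*x*y^2 - 6*y^2 + 6
∇g at (3, -1) = (10, -36)
∇g · a = (10)(-1) + (-36)(3) = -118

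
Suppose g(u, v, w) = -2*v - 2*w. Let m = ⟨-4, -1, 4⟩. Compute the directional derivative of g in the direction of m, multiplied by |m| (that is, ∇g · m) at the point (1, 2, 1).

∂g/∂u = 0
∂g/∂v = -2
∂g/∂w = -2
∇g at (1, 2, 1) = (0, -2, -2)
∇g · m = (0)(-4) + (-2)(-1) + (-2)(4) = -6

-6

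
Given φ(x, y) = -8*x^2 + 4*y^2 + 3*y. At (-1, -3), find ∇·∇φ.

∂²φ/∂x² = -16
∂²φ/∂y² = 8
∇²φ = -8
At (-1, -3): -8.

-8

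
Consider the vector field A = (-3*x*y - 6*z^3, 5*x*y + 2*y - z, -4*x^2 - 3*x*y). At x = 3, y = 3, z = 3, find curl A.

(-8, -129, 24)

(∇×A)₁ = ∂A₃/∂y − ∂A₂/∂z = -3*x + 1
(∇×A)₂ = ∂A₁/∂z − ∂A₃/∂x = 8*x + 3*y - 18*z^2
(∇×A)₃ = ∂A₂/∂x − ∂A₁/∂y = 3*x + 5*y
∇×A = (-3*x + 1, 8*x + 3*y - 18*z^2, 3*x + 5*y)
At (3, 3, 3): (-8, -129, 24).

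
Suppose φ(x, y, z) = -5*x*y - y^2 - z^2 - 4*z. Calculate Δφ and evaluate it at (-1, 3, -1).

-4

∂²φ/∂x² = 0
∂²φ/∂y² = -2
∂²φ/∂z² = -2
∇²φ = -4
At (-1, 3, -1): -4.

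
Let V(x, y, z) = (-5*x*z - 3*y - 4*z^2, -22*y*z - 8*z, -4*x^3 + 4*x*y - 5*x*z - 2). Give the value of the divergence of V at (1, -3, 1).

-32

∂V₁/∂x = -5*z
∂V₂/∂y = -22*z
∂V₃/∂z = -5*x
∇·V = -5*x - 27*z
At (1, -3, 1): -32.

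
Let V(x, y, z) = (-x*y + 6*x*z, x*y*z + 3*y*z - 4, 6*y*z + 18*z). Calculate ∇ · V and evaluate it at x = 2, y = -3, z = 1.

∂V₁/∂x = -y + 6*z
∂V₂/∂y = x*z + 3*z
∂V₃/∂z = 6*y + 18
∇·V = x*z + 5*y + 9*z + 18
At (2, -3, 1): 14.

14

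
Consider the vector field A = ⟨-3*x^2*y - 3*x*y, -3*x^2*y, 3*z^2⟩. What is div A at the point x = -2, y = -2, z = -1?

-36

∂A₁/∂x = -6*x*y - 3*y
∂A₂/∂y = -3*x^2
∂A₃/∂z = 6*z
∇·A = -3*x^2 - 6*x*y - 3*y + 6*z
At (-2, -2, -1): -36.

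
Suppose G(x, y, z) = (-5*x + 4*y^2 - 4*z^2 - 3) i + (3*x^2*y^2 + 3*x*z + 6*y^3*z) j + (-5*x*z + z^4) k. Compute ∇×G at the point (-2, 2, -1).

(∇×G)₁ = ∂G₃/∂y − ∂G₂/∂z = -3*x - 6*y^3
(∇×G)₂ = ∂G₁/∂z − ∂G₃/∂x = -3*z
(∇×G)₃ = ∂G₂/∂x − ∂G₁/∂y = 6*x*y^2 - 8*y + 3*z
∇×G = (-3*x - 6*y^3, -3*z, 6*x*y^2 - 8*y + 3*z)
At (-2, 2, -1): (-42, 3, -67).

(-42, 3, -67)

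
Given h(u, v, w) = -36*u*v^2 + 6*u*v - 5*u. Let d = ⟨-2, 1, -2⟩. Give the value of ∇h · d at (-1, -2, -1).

172

∂h/∂u = -36*v^2 + 6*v - 5
∂h/∂v = -72*u*v + 6*u
∂h/∂w = 0
∇h at (-1, -2, -1) = (-161, -150, 0)
∇h · d = (-161)(-2) + (-150)(1) + (0)(-2) = 172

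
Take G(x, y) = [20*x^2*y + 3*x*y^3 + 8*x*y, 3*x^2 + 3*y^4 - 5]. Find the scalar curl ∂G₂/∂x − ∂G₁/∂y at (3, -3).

∂G₂/∂x = 6*x
∂G₁/∂y = 20*x^2 + 9*x*y^2 + 8*x
Scalar curl = -20*x^2 - 9*x*y^2 - 2*x
At (3, -3): -429.

-429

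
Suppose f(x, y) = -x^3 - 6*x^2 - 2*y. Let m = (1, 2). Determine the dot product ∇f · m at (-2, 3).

∂f/∂x = -3*x^2 - 12*x
∂f/∂y = -2
∇f at (-2, 3) = (12, -2)
∇f · m = (12)(1) + (-2)(2) = 8

8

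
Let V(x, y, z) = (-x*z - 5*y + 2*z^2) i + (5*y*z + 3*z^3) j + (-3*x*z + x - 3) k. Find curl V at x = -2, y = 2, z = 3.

(-91, 22, 5)

(∇×V)₁ = ∂V₃/∂y − ∂V₂/∂z = -5*y - 9*z^2
(∇×V)₂ = ∂V₁/∂z − ∂V₃/∂x = -x + 7*z - 1
(∇×V)₃ = ∂V₂/∂x − ∂V₁/∂y = 5
∇×V = (-5*y - 9*z^2, -x + 7*z - 1, 5)
At (-2, 2, 3): (-91, 22, 5).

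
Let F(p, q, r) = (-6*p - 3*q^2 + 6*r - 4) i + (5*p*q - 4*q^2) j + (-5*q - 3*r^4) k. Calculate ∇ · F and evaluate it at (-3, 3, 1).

-57

∂F₁/∂p = -6
∂F₂/∂q = 5*p - 8*q
∂F₃/∂r = -12*r^3
∇·F = 5*p - 8*q - 12*r^3 - 6
At (-3, 3, 1): -57.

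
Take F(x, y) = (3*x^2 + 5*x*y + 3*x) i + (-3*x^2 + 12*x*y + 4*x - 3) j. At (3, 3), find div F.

∂F₁/∂x = 6*x + 5*y + 3
∂F₂/∂y = 12*x
∇·F = 18*x + 5*y + 3
At (3, 3): 72.

72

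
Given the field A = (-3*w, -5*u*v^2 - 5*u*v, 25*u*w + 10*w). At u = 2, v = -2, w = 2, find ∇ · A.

∂A₁/∂u = 0
∂A₂/∂v = -10*u*v - 5*u
∂A₃/∂w = 25*u + 10
∇·A = -10*u*v + 20*u + 10
At (2, -2, 2): 90.

90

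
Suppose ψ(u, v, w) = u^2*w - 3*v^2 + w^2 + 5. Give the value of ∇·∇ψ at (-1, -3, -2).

-8

∂²ψ/∂u² = 2*w
∂²ψ/∂v² = -6
∂²ψ/∂w² = 2
∇²ψ = 2*w - 4
At (-1, -3, -2): -8.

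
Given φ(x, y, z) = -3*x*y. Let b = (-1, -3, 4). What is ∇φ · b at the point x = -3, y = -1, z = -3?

∂φ/∂x = -3*y
∂φ/∂y = -3*x
∂φ/∂z = 0
∇φ at (-3, -1, -3) = (3, 9, 0)
∇φ · b = (3)(-1) + (9)(-3) + (0)(4) = -30

-30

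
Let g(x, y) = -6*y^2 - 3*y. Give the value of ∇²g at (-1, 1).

-12

∂²g/∂x² = 0
∂²g/∂y² = -12
∇²g = -12
At (-1, 1): -12.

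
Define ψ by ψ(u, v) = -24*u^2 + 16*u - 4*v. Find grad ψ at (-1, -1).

∂ψ/∂u = -48*u + 16
∂ψ/∂v = -4
∇ψ = (-48*u + 16, -4)
At (-1, -1): (64, -4).

(64, -4)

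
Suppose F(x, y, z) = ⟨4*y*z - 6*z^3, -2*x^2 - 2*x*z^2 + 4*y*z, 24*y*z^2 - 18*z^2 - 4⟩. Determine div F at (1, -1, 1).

∂F₁/∂x = 0
∂F₂/∂y = 4*z
∂F₃/∂z = 48*y*z - 36*z
∇·F = 48*y*z - 32*z
At (1, -1, 1): -80.

-80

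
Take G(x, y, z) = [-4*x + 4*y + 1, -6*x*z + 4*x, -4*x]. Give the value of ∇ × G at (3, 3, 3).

(∇×G)₁ = ∂G₃/∂y − ∂G₂/∂z = 6*x
(∇×G)₂ = ∂G₁/∂z − ∂G₃/∂x = 4
(∇×G)₃ = ∂G₂/∂x − ∂G₁/∂y = -6*z
∇×G = (6*x, 4, -6*z)
At (3, 3, 3): (18, 4, -18).

(18, 4, -18)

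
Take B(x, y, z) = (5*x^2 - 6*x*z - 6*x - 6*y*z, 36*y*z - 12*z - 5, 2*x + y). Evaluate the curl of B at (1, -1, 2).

(∇×B)₁ = ∂B₃/∂y − ∂B₂/∂z = -36*y + 13
(∇×B)₂ = ∂B₁/∂z − ∂B₃/∂x = -6*x - 6*y - 2
(∇×B)₃ = ∂B₂/∂x − ∂B₁/∂y = 6*z
∇×B = (-36*y + 13, -6*x - 6*y - 2, 6*z)
At (1, -1, 2): (49, -2, 12).

(49, -2, 12)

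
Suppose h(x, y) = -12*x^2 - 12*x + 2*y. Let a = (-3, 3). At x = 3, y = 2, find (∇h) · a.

∂h/∂x = -24*x - 12
∂h/∂y = 2
∇h at (3, 2) = (-84, 2)
∇h · a = (-84)(-3) + (2)(3) = 258

258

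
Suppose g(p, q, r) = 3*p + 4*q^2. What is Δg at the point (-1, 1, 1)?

∂²g/∂p² = 0
∂²g/∂q² = 8
∂²g/∂r² = 0
∇²g = 8
At (-1, 1, 1): 8.

8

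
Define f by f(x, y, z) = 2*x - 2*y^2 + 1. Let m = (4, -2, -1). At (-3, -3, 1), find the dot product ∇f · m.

-16

∂f/∂x = 2
∂f/∂y = -4*y
∂f/∂z = 0
∇f at (-3, -3, 1) = (2, 12, 0)
∇f · m = (2)(4) + (12)(-2) + (0)(-1) = -16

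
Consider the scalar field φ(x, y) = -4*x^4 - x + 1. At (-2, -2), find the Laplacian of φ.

-192

∂²φ/∂x² = -48*x^2
∂²φ/∂y² = 0
∇²φ = -48*x^2
At (-2, -2): -192.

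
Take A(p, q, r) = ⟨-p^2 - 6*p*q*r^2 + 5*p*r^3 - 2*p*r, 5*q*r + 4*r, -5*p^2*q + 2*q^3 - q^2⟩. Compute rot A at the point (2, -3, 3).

(51, 422, 108)

(∇×A)₁ = ∂A₃/∂q − ∂A₂/∂r = -5*p^2 + 6*q^2 - 7*q - 4
(∇×A)₂ = ∂A₁/∂r − ∂A₃/∂p = -12*p*q*r + 10*p*q + 15*p*r^2 - 2*p
(∇×A)₃ = ∂A₂/∂p − ∂A₁/∂q = 6*p*r^2
∇×A = (-5*p^2 + 6*q^2 - 7*q - 4, -12*p*q*r + 10*p*q + 15*p*r^2 - 2*p, 6*p*r^2)
At (2, -3, 3): (51, 422, 108).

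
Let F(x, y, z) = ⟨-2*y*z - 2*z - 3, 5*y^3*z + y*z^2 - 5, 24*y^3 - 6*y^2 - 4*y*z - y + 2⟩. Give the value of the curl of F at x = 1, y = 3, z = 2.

(∇×F)₁ = ∂F₃/∂y − ∂F₂/∂z = -5*y^3 + 72*y^2 - 2*y*z - 12*y - 4*z - 1
(∇×F)₂ = ∂F₁/∂z − ∂F₃/∂x = -2*y - 2
(∇×F)₃ = ∂F₂/∂x − ∂F₁/∂y = 2*z
∇×F = (-5*y^3 + 72*y^2 - 2*y*z - 12*y - 4*z - 1, -2*y - 2, 2*z)
At (1, 3, 2): (456, -8, 4).

(456, -8, 4)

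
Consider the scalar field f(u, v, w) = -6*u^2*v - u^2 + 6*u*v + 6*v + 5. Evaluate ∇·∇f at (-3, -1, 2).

10

∂²f/∂u² = -2*(6*v + 1)
∂²f/∂v² = 0
∂²f/∂w² = 0
∇²f = -12*v - 2
At (-3, -1, 2): 10.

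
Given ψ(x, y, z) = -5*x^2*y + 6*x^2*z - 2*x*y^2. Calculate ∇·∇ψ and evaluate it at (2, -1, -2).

∂²ψ/∂x² = 2*(-5*y + 6*z)
∂²ψ/∂y² = -4*x
∂²ψ/∂z² = 0
∇²ψ = -4*x - 10*y + 12*z
At (2, -1, -2): -22.

-22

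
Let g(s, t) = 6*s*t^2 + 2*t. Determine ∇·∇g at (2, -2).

24

∂²g/∂s² = 0
∂²g/∂t² = 12*s
∇²g = 12*s
At (2, -2): 24.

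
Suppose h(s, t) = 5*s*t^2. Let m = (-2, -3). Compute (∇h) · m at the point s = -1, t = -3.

-180

∂h/∂s = 5*t^2
∂h/∂t = 10*s*t
∇h at (-1, -3) = (45, 30)
∇h · m = (45)(-2) + (30)(-3) = -180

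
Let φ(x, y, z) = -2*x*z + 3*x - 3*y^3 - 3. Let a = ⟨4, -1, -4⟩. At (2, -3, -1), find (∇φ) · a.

∂φ/∂x = -2*z + 3
∂φ/∂y = -9*y^2
∂φ/∂z = -2*x
∇φ at (2, -3, -1) = (5, -81, -4)
∇φ · a = (5)(4) + (-81)(-1) + (-4)(-4) = 117

117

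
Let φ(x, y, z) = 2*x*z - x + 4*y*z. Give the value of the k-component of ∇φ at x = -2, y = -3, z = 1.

-16

(∇φ)_3 = ∂φ/∂z = 2*x + 4*y
At (-2, -3, 1): -16.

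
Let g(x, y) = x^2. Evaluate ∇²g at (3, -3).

∂²g/∂x² = 2
∂²g/∂y² = 0
∇²g = 2
At (3, -3): 2.

2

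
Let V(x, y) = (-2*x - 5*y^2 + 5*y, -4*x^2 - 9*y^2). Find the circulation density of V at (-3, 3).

49

∂V₂/∂x = -8*x
∂V₁/∂y = -10*y + 5
Scalar curl = -8*x + 10*y - 5
At (-3, 3): 49.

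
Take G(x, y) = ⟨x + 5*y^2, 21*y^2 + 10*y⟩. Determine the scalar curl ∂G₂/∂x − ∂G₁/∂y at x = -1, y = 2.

-20

∂G₂/∂x = 0
∂G₁/∂y = 10*y
Scalar curl = -10*y
At (-1, 2): -20.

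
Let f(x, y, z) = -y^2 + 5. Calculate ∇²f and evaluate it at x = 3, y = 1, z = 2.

∂²f/∂x² = 0
∂²f/∂y² = -2
∂²f/∂z² = 0
∇²f = -2
At (3, 1, 2): -2.

-2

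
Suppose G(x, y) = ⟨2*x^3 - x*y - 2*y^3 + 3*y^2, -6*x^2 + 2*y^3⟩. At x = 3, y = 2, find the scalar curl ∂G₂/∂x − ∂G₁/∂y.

-21

∂G₂/∂x = -12*x
∂G₁/∂y = -x - 6*y^2 + 6*y
Scalar curl = -11*x + 6*y^2 - 6*y
At (3, 2): -21.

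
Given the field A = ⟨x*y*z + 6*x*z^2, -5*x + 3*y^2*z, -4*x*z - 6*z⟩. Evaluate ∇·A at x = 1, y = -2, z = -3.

∂A₁/∂x = y*z + 6*z^2
∂A₂/∂y = 6*y*z
∂A₃/∂z = -4*x - 6
∇·A = -4*x + 7*y*z + 6*z^2 - 6
At (1, -2, -3): 86.

86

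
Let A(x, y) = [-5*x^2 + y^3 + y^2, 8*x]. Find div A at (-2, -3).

20

∂A₁/∂x = -10*x
∂A₂/∂y = 0
∇·A = -10*x
At (-2, -3): 20.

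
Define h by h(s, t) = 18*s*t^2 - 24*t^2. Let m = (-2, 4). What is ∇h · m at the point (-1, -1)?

300

∂h/∂s = 18*t^2
∂h/∂t = 36*s*t - 48*t
∇h at (-1, -1) = (18, 84)
∇h · m = (18)(-2) + (84)(4) = 300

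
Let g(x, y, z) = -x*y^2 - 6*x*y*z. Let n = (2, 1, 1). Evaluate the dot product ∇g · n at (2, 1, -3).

∂g/∂x = -y^2 - 6*y*z
∂g/∂y = -2*x*y - 6*x*z
∂g/∂z = -6*x*y
∇g at (2, 1, -3) = (17, 32, -12)
∇g · n = (17)(2) + (32)(1) + (-12)(1) = 54

54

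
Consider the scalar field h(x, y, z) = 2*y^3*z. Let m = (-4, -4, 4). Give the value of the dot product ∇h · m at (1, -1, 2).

-56

∂h/∂x = 0
∂h/∂y = 6*y^2*z
∂h/∂z = 2*y^3
∇h at (1, -1, 2) = (0, 12, -2)
∇h · m = (0)(-4) + (12)(-4) + (-2)(4) = -56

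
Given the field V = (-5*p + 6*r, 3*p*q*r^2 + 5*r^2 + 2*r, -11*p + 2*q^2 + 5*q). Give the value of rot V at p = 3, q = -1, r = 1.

(∇×V)₁ = ∂V₃/∂q − ∂V₂/∂r = -6*p*q*r + 4*q - 10*r + 3
(∇×V)₂ = ∂V₁/∂r − ∂V₃/∂p = 17
(∇×V)₃ = ∂V₂/∂p − ∂V₁/∂q = 3*q*r^2
∇×V = (-6*p*q*r + 4*q - 10*r + 3, 17, 3*q*r^2)
At (3, -1, 1): (7, 17, -3).

(7, 17, -3)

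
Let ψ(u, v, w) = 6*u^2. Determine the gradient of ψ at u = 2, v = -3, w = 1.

∂ψ/∂u = 12*u
∂ψ/∂v = 0
∂ψ/∂w = 0
∇ψ = (12*u, 0, 0)
At (2, -3, 1): (24, 0, 0).

(24, 0, 0)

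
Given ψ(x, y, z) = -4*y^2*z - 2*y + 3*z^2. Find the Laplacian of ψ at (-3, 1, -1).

14

∂²ψ/∂x² = 0
∂²ψ/∂y² = -8*z
∂²ψ/∂z² = 6
∇²ψ = -8*z + 6
At (-3, 1, -1): 14.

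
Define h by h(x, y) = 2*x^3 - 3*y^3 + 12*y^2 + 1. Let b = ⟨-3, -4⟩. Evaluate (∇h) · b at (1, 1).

∂h/∂x = 6*x^2
∂h/∂y = -9*y^2 + 24*y
∇h at (1, 1) = (6, 15)
∇h · b = (6)(-3) + (15)(-4) = -78

-78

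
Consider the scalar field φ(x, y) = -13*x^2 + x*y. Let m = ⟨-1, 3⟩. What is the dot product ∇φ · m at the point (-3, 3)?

-90

∂φ/∂x = -26*x + y
∂φ/∂y = x
∇φ at (-3, 3) = (81, -3)
∇φ · m = (81)(-1) + (-3)(3) = -90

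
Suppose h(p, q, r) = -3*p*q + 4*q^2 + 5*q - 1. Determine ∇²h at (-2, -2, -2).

∂²h/∂p² = 0
∂²h/∂q² = 8
∂²h/∂r² = 0
∇²h = 8
At (-2, -2, -2): 8.

8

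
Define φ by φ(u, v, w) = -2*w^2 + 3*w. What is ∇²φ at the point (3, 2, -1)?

∂²φ/∂u² = 0
∂²φ/∂v² = 0
∂²φ/∂w² = -4
∇²φ = -4
At (3, 2, -1): -4.

-4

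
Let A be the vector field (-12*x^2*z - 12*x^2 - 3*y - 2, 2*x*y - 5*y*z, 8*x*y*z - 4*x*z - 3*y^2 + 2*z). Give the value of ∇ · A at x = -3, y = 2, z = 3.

∂A₁/∂x = -24*x*z - 24*x
∂A₂/∂y = 2*x - 5*z
∂A₃/∂z = 8*x*y - 4*x + 2
∇·A = 8*x*y - 24*x*z - 26*x - 5*z + 2
At (-3, 2, 3): 233.

233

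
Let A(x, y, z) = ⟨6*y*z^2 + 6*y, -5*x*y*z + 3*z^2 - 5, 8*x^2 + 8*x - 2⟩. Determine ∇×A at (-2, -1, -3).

(∇×A)₁ = ∂A₃/∂y − ∂A₂/∂z = 5*x*y - 6*z
(∇×A)₂ = ∂A₁/∂z − ∂A₃/∂x = -16*x + 12*y*z - 8
(∇×A)₃ = ∂A₂/∂x − ∂A₁/∂y = -5*y*z - 6*z^2 - 6
∇×A = (5*x*y - 6*z, -16*x + 12*y*z - 8, -5*y*z - 6*z^2 - 6)
At (-2, -1, -3): (28, 60, -75).

(28, 60, -75)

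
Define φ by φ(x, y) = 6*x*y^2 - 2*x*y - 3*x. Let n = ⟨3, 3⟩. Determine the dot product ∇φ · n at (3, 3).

441

∂φ/∂x = 6*y^2 - 2*y - 3
∂φ/∂y = 12*x*y - 2*x
∇φ at (3, 3) = (45, 102)
∇φ · n = (45)(3) + (102)(3) = 441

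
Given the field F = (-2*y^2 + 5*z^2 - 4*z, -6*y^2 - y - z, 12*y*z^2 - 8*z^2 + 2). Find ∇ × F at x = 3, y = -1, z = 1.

(13, 6, -4)

(∇×F)₁ = ∂F₃/∂y − ∂F₂/∂z = 12*z^2 + 1
(∇×F)₂ = ∂F₁/∂z − ∂F₃/∂x = 10*z - 4
(∇×F)₃ = ∂F₂/∂x − ∂F₁/∂y = 4*y
∇×F = (12*z^2 + 1, 10*z - 4, 4*y)
At (3, -1, 1): (13, 6, -4).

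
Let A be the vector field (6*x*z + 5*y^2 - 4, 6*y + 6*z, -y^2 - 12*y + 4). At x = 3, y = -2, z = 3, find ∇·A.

∂A₁/∂x = 6*z
∂A₂/∂y = 6
∂A₃/∂z = 0
∇·A = 6*z + 6
At (3, -2, 3): 24.

24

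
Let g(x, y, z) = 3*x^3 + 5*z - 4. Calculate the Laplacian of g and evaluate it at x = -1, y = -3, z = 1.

∂²g/∂x² = 18*x
∂²g/∂y² = 0
∂²g/∂z² = 0
∇²g = 18*x
At (-1, -3, 1): -18.

-18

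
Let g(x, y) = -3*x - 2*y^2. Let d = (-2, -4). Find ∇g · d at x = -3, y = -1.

∂g/∂x = -3
∂g/∂y = -4*y
∇g at (-3, -1) = (-3, 4)
∇g · d = (-3)(-2) + (4)(-4) = -10

-10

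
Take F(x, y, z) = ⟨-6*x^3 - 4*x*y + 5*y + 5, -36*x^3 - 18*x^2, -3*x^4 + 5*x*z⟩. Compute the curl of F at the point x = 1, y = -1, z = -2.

(∇×F)₁ = ∂F₃/∂y − ∂F₂/∂z = 0
(∇×F)₂ = ∂F₁/∂z − ∂F₃/∂x = 12*x^3 - 5*z
(∇×F)₃ = ∂F₂/∂x − ∂F₁/∂y = -108*x^2 - 32*x - 5
∇×F = (0, 12*x^3 - 5*z, -108*x^2 - 32*x - 5)
At (1, -1, -2): (0, 22, -145).

(0, 22, -145)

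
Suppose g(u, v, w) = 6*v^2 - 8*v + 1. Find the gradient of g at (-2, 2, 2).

(0, 16, 0)

∂g/∂u = 0
∂g/∂v = 12*v - 8
∂g/∂w = 0
∇g = (0, 12*v - 8, 0)
At (-2, 2, 2): (0, 16, 0).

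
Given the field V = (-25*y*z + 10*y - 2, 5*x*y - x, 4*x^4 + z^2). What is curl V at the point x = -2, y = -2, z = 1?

(∇×V)₁ = ∂V₃/∂y − ∂V₂/∂z = 0
(∇×V)₂ = ∂V₁/∂z − ∂V₃/∂x = -16*x^3 - 25*y
(∇×V)₃ = ∂V₂/∂x − ∂V₁/∂y = 5*y + 25*z - 11
∇×V = (0, -16*x^3 - 25*y, 5*y + 25*z - 11)
At (-2, -2, 1): (0, 178, 4).

(0, 178, 4)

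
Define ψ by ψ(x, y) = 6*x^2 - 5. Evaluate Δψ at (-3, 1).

12

∂²ψ/∂x² = 12
∂²ψ/∂y² = 0
∇²ψ = 12
At (-3, 1): 12.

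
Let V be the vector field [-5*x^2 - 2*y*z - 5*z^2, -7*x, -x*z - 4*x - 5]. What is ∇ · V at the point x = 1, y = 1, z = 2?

∂V₁/∂x = -10*x
∂V₂/∂y = 0
∂V₃/∂z = -x
∇·V = -11*x
At (1, 1, 2): -11.

-11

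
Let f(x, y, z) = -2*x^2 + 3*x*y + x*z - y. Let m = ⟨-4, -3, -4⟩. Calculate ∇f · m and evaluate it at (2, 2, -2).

-7

∂f/∂x = -4*x + 3*y + z
∂f/∂y = 3*x - 1
∂f/∂z = x
∇f at (2, 2, -2) = (-4, 5, 2)
∇f · m = (-4)(-4) + (5)(-3) + (2)(-4) = -7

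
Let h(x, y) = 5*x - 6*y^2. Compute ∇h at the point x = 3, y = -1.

∂h/∂x = 5
∂h/∂y = -12*y
∇h = (5, -12*y)
At (3, -1): (5, 12).

(5, 12)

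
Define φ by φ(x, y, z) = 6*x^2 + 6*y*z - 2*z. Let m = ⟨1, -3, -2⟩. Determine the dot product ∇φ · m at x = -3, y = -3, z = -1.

22

∂φ/∂x = 12*x
∂φ/∂y = 6*z
∂φ/∂z = 6*y - 2
∇φ at (-3, -3, -1) = (-36, -6, -20)
∇φ · m = (-36)(1) + (-6)(-3) + (-20)(-2) = 22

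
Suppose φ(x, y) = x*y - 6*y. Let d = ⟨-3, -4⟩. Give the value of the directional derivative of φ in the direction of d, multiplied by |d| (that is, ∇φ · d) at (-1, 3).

19

∂φ/∂x = y
∂φ/∂y = x - 6
∇φ at (-1, 3) = (3, -7)
∇φ · d = (3)(-3) + (-7)(-4) = 19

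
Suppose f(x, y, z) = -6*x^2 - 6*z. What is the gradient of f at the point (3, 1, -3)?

∂f/∂x = -12*x
∂f/∂y = 0
∂f/∂z = -6
∇f = (-12*x, 0, -6)
At (3, 1, -3): (-36, 0, -6).

(-36, 0, -6)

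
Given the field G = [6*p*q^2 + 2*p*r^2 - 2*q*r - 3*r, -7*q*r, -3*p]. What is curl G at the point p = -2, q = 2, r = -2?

(14, 12, 44)

(∇×G)₁ = ∂G₃/∂q − ∂G₂/∂r = 7*q
(∇×G)₂ = ∂G₁/∂r − ∂G₃/∂p = 4*p*r - 2*q
(∇×G)₃ = ∂G₂/∂p − ∂G₁/∂q = -12*p*q + 2*r
∇×G = (7*q, 4*p*r - 2*q, -12*p*q + 2*r)
At (-2, 2, -2): (14, 12, 44).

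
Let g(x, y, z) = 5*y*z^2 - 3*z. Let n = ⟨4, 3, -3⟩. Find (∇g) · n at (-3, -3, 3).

∂g/∂x = 0
∂g/∂y = 5*z^2
∂g/∂z = 10*y*z - 3
∇g at (-3, -3, 3) = (0, 45, -93)
∇g · n = (0)(4) + (45)(3) + (-93)(-3) = 414

414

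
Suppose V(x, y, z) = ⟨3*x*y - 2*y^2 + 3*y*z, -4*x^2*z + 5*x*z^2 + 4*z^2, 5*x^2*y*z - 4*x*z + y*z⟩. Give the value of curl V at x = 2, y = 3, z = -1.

(23, 65, 30)

(∇×V)₁ = ∂V₃/∂y − ∂V₂/∂z = 5*x^2*z + 4*x^2 - 10*x*z - 7*z
(∇×V)₂ = ∂V₁/∂z − ∂V₃/∂x = -10*x*y*z + 3*y + 4*z
(∇×V)₃ = ∂V₂/∂x − ∂V₁/∂y = -8*x*z - 3*x + 4*y + 5*z^2 - 3*z
∇×V = (5*x^2*z + 4*x^2 - 10*x*z - 7*z, -10*x*y*z + 3*y + 4*z, -8*x*z - 3*x + 4*y + 5*z^2 - 3*z)
At (2, 3, -1): (23, 65, 30).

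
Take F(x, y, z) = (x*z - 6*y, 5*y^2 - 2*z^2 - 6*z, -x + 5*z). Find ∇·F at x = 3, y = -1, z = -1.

-6

∂F₁/∂x = z
∂F₂/∂y = 10*y
∂F₃/∂z = 5
∇·F = 10*y + z + 5
At (3, -1, -1): -6.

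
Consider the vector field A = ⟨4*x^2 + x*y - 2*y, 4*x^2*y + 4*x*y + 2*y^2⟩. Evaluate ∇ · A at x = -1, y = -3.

-23

∂A₁/∂x = 8*x + y
∂A₂/∂y = 4*x^2 + 4*x + 4*y
∇·A = 4*x^2 + 12*x + 5*y
At (-1, -3): -23.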